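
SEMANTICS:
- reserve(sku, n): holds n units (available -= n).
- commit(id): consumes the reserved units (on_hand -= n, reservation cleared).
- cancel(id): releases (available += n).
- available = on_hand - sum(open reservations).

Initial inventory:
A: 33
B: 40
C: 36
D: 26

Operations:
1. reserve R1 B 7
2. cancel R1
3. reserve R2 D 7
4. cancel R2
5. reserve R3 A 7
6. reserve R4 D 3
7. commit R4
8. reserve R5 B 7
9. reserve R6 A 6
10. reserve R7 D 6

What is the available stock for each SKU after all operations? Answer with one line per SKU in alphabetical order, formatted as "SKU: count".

Answer: A: 20
B: 33
C: 36
D: 17

Derivation:
Step 1: reserve R1 B 7 -> on_hand[A=33 B=40 C=36 D=26] avail[A=33 B=33 C=36 D=26] open={R1}
Step 2: cancel R1 -> on_hand[A=33 B=40 C=36 D=26] avail[A=33 B=40 C=36 D=26] open={}
Step 3: reserve R2 D 7 -> on_hand[A=33 B=40 C=36 D=26] avail[A=33 B=40 C=36 D=19] open={R2}
Step 4: cancel R2 -> on_hand[A=33 B=40 C=36 D=26] avail[A=33 B=40 C=36 D=26] open={}
Step 5: reserve R3 A 7 -> on_hand[A=33 B=40 C=36 D=26] avail[A=26 B=40 C=36 D=26] open={R3}
Step 6: reserve R4 D 3 -> on_hand[A=33 B=40 C=36 D=26] avail[A=26 B=40 C=36 D=23] open={R3,R4}
Step 7: commit R4 -> on_hand[A=33 B=40 C=36 D=23] avail[A=26 B=40 C=36 D=23] open={R3}
Step 8: reserve R5 B 7 -> on_hand[A=33 B=40 C=36 D=23] avail[A=26 B=33 C=36 D=23] open={R3,R5}
Step 9: reserve R6 A 6 -> on_hand[A=33 B=40 C=36 D=23] avail[A=20 B=33 C=36 D=23] open={R3,R5,R6}
Step 10: reserve R7 D 6 -> on_hand[A=33 B=40 C=36 D=23] avail[A=20 B=33 C=36 D=17] open={R3,R5,R6,R7}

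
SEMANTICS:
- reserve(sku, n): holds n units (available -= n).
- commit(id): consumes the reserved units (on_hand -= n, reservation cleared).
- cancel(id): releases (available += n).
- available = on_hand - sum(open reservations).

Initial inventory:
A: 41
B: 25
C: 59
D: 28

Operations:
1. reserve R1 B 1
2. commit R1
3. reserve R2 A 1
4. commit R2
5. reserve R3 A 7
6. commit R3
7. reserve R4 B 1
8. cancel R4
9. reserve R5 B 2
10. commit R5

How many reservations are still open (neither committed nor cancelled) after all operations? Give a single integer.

Answer: 0

Derivation:
Step 1: reserve R1 B 1 -> on_hand[A=41 B=25 C=59 D=28] avail[A=41 B=24 C=59 D=28] open={R1}
Step 2: commit R1 -> on_hand[A=41 B=24 C=59 D=28] avail[A=41 B=24 C=59 D=28] open={}
Step 3: reserve R2 A 1 -> on_hand[A=41 B=24 C=59 D=28] avail[A=40 B=24 C=59 D=28] open={R2}
Step 4: commit R2 -> on_hand[A=40 B=24 C=59 D=28] avail[A=40 B=24 C=59 D=28] open={}
Step 5: reserve R3 A 7 -> on_hand[A=40 B=24 C=59 D=28] avail[A=33 B=24 C=59 D=28] open={R3}
Step 6: commit R3 -> on_hand[A=33 B=24 C=59 D=28] avail[A=33 B=24 C=59 D=28] open={}
Step 7: reserve R4 B 1 -> on_hand[A=33 B=24 C=59 D=28] avail[A=33 B=23 C=59 D=28] open={R4}
Step 8: cancel R4 -> on_hand[A=33 B=24 C=59 D=28] avail[A=33 B=24 C=59 D=28] open={}
Step 9: reserve R5 B 2 -> on_hand[A=33 B=24 C=59 D=28] avail[A=33 B=22 C=59 D=28] open={R5}
Step 10: commit R5 -> on_hand[A=33 B=22 C=59 D=28] avail[A=33 B=22 C=59 D=28] open={}
Open reservations: [] -> 0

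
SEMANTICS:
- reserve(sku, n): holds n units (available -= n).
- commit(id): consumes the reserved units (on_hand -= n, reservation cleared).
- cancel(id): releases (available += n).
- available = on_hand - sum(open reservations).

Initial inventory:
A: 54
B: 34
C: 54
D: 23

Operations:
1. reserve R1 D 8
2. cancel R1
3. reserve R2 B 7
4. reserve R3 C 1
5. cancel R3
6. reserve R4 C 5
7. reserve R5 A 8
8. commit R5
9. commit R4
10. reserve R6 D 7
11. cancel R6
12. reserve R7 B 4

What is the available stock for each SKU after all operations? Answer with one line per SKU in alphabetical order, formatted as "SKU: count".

Answer: A: 46
B: 23
C: 49
D: 23

Derivation:
Step 1: reserve R1 D 8 -> on_hand[A=54 B=34 C=54 D=23] avail[A=54 B=34 C=54 D=15] open={R1}
Step 2: cancel R1 -> on_hand[A=54 B=34 C=54 D=23] avail[A=54 B=34 C=54 D=23] open={}
Step 3: reserve R2 B 7 -> on_hand[A=54 B=34 C=54 D=23] avail[A=54 B=27 C=54 D=23] open={R2}
Step 4: reserve R3 C 1 -> on_hand[A=54 B=34 C=54 D=23] avail[A=54 B=27 C=53 D=23] open={R2,R3}
Step 5: cancel R3 -> on_hand[A=54 B=34 C=54 D=23] avail[A=54 B=27 C=54 D=23] open={R2}
Step 6: reserve R4 C 5 -> on_hand[A=54 B=34 C=54 D=23] avail[A=54 B=27 C=49 D=23] open={R2,R4}
Step 7: reserve R5 A 8 -> on_hand[A=54 B=34 C=54 D=23] avail[A=46 B=27 C=49 D=23] open={R2,R4,R5}
Step 8: commit R5 -> on_hand[A=46 B=34 C=54 D=23] avail[A=46 B=27 C=49 D=23] open={R2,R4}
Step 9: commit R4 -> on_hand[A=46 B=34 C=49 D=23] avail[A=46 B=27 C=49 D=23] open={R2}
Step 10: reserve R6 D 7 -> on_hand[A=46 B=34 C=49 D=23] avail[A=46 B=27 C=49 D=16] open={R2,R6}
Step 11: cancel R6 -> on_hand[A=46 B=34 C=49 D=23] avail[A=46 B=27 C=49 D=23] open={R2}
Step 12: reserve R7 B 4 -> on_hand[A=46 B=34 C=49 D=23] avail[A=46 B=23 C=49 D=23] open={R2,R7}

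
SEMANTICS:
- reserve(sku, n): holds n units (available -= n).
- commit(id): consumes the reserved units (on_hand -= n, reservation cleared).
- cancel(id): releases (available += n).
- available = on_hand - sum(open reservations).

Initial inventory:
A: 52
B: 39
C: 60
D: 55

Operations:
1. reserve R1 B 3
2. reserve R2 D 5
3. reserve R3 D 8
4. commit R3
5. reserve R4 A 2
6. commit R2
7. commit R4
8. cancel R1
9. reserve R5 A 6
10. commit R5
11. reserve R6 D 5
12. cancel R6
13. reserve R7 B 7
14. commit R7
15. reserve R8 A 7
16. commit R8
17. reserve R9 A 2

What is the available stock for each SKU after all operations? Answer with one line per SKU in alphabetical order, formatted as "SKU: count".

Step 1: reserve R1 B 3 -> on_hand[A=52 B=39 C=60 D=55] avail[A=52 B=36 C=60 D=55] open={R1}
Step 2: reserve R2 D 5 -> on_hand[A=52 B=39 C=60 D=55] avail[A=52 B=36 C=60 D=50] open={R1,R2}
Step 3: reserve R3 D 8 -> on_hand[A=52 B=39 C=60 D=55] avail[A=52 B=36 C=60 D=42] open={R1,R2,R3}
Step 4: commit R3 -> on_hand[A=52 B=39 C=60 D=47] avail[A=52 B=36 C=60 D=42] open={R1,R2}
Step 5: reserve R4 A 2 -> on_hand[A=52 B=39 C=60 D=47] avail[A=50 B=36 C=60 D=42] open={R1,R2,R4}
Step 6: commit R2 -> on_hand[A=52 B=39 C=60 D=42] avail[A=50 B=36 C=60 D=42] open={R1,R4}
Step 7: commit R4 -> on_hand[A=50 B=39 C=60 D=42] avail[A=50 B=36 C=60 D=42] open={R1}
Step 8: cancel R1 -> on_hand[A=50 B=39 C=60 D=42] avail[A=50 B=39 C=60 D=42] open={}
Step 9: reserve R5 A 6 -> on_hand[A=50 B=39 C=60 D=42] avail[A=44 B=39 C=60 D=42] open={R5}
Step 10: commit R5 -> on_hand[A=44 B=39 C=60 D=42] avail[A=44 B=39 C=60 D=42] open={}
Step 11: reserve R6 D 5 -> on_hand[A=44 B=39 C=60 D=42] avail[A=44 B=39 C=60 D=37] open={R6}
Step 12: cancel R6 -> on_hand[A=44 B=39 C=60 D=42] avail[A=44 B=39 C=60 D=42] open={}
Step 13: reserve R7 B 7 -> on_hand[A=44 B=39 C=60 D=42] avail[A=44 B=32 C=60 D=42] open={R7}
Step 14: commit R7 -> on_hand[A=44 B=32 C=60 D=42] avail[A=44 B=32 C=60 D=42] open={}
Step 15: reserve R8 A 7 -> on_hand[A=44 B=32 C=60 D=42] avail[A=37 B=32 C=60 D=42] open={R8}
Step 16: commit R8 -> on_hand[A=37 B=32 C=60 D=42] avail[A=37 B=32 C=60 D=42] open={}
Step 17: reserve R9 A 2 -> on_hand[A=37 B=32 C=60 D=42] avail[A=35 B=32 C=60 D=42] open={R9}

Answer: A: 35
B: 32
C: 60
D: 42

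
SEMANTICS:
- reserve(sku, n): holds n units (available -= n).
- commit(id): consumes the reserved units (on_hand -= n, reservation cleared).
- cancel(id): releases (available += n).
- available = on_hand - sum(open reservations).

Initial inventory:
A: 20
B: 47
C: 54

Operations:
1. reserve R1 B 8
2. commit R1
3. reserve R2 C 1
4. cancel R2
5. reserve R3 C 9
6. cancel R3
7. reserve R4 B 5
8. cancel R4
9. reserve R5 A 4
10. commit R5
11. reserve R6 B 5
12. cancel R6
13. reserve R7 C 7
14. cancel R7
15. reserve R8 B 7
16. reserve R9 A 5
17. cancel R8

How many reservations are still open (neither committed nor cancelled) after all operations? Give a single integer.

Step 1: reserve R1 B 8 -> on_hand[A=20 B=47 C=54] avail[A=20 B=39 C=54] open={R1}
Step 2: commit R1 -> on_hand[A=20 B=39 C=54] avail[A=20 B=39 C=54] open={}
Step 3: reserve R2 C 1 -> on_hand[A=20 B=39 C=54] avail[A=20 B=39 C=53] open={R2}
Step 4: cancel R2 -> on_hand[A=20 B=39 C=54] avail[A=20 B=39 C=54] open={}
Step 5: reserve R3 C 9 -> on_hand[A=20 B=39 C=54] avail[A=20 B=39 C=45] open={R3}
Step 6: cancel R3 -> on_hand[A=20 B=39 C=54] avail[A=20 B=39 C=54] open={}
Step 7: reserve R4 B 5 -> on_hand[A=20 B=39 C=54] avail[A=20 B=34 C=54] open={R4}
Step 8: cancel R4 -> on_hand[A=20 B=39 C=54] avail[A=20 B=39 C=54] open={}
Step 9: reserve R5 A 4 -> on_hand[A=20 B=39 C=54] avail[A=16 B=39 C=54] open={R5}
Step 10: commit R5 -> on_hand[A=16 B=39 C=54] avail[A=16 B=39 C=54] open={}
Step 11: reserve R6 B 5 -> on_hand[A=16 B=39 C=54] avail[A=16 B=34 C=54] open={R6}
Step 12: cancel R6 -> on_hand[A=16 B=39 C=54] avail[A=16 B=39 C=54] open={}
Step 13: reserve R7 C 7 -> on_hand[A=16 B=39 C=54] avail[A=16 B=39 C=47] open={R7}
Step 14: cancel R7 -> on_hand[A=16 B=39 C=54] avail[A=16 B=39 C=54] open={}
Step 15: reserve R8 B 7 -> on_hand[A=16 B=39 C=54] avail[A=16 B=32 C=54] open={R8}
Step 16: reserve R9 A 5 -> on_hand[A=16 B=39 C=54] avail[A=11 B=32 C=54] open={R8,R9}
Step 17: cancel R8 -> on_hand[A=16 B=39 C=54] avail[A=11 B=39 C=54] open={R9}
Open reservations: ['R9'] -> 1

Answer: 1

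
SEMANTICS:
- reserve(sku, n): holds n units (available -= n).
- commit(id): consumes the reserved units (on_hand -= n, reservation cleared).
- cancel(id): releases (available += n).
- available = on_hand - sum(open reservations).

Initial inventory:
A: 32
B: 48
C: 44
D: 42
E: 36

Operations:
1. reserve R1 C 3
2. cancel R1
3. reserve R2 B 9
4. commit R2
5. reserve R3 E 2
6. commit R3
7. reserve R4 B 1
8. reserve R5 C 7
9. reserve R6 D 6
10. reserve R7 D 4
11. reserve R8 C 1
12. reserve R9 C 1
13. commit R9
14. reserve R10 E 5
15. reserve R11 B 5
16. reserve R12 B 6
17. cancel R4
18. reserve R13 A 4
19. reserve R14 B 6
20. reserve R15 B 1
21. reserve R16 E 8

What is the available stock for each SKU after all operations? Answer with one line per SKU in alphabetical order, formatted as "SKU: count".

Step 1: reserve R1 C 3 -> on_hand[A=32 B=48 C=44 D=42 E=36] avail[A=32 B=48 C=41 D=42 E=36] open={R1}
Step 2: cancel R1 -> on_hand[A=32 B=48 C=44 D=42 E=36] avail[A=32 B=48 C=44 D=42 E=36] open={}
Step 3: reserve R2 B 9 -> on_hand[A=32 B=48 C=44 D=42 E=36] avail[A=32 B=39 C=44 D=42 E=36] open={R2}
Step 4: commit R2 -> on_hand[A=32 B=39 C=44 D=42 E=36] avail[A=32 B=39 C=44 D=42 E=36] open={}
Step 5: reserve R3 E 2 -> on_hand[A=32 B=39 C=44 D=42 E=36] avail[A=32 B=39 C=44 D=42 E=34] open={R3}
Step 6: commit R3 -> on_hand[A=32 B=39 C=44 D=42 E=34] avail[A=32 B=39 C=44 D=42 E=34] open={}
Step 7: reserve R4 B 1 -> on_hand[A=32 B=39 C=44 D=42 E=34] avail[A=32 B=38 C=44 D=42 E=34] open={R4}
Step 8: reserve R5 C 7 -> on_hand[A=32 B=39 C=44 D=42 E=34] avail[A=32 B=38 C=37 D=42 E=34] open={R4,R5}
Step 9: reserve R6 D 6 -> on_hand[A=32 B=39 C=44 D=42 E=34] avail[A=32 B=38 C=37 D=36 E=34] open={R4,R5,R6}
Step 10: reserve R7 D 4 -> on_hand[A=32 B=39 C=44 D=42 E=34] avail[A=32 B=38 C=37 D=32 E=34] open={R4,R5,R6,R7}
Step 11: reserve R8 C 1 -> on_hand[A=32 B=39 C=44 D=42 E=34] avail[A=32 B=38 C=36 D=32 E=34] open={R4,R5,R6,R7,R8}
Step 12: reserve R9 C 1 -> on_hand[A=32 B=39 C=44 D=42 E=34] avail[A=32 B=38 C=35 D=32 E=34] open={R4,R5,R6,R7,R8,R9}
Step 13: commit R9 -> on_hand[A=32 B=39 C=43 D=42 E=34] avail[A=32 B=38 C=35 D=32 E=34] open={R4,R5,R6,R7,R8}
Step 14: reserve R10 E 5 -> on_hand[A=32 B=39 C=43 D=42 E=34] avail[A=32 B=38 C=35 D=32 E=29] open={R10,R4,R5,R6,R7,R8}
Step 15: reserve R11 B 5 -> on_hand[A=32 B=39 C=43 D=42 E=34] avail[A=32 B=33 C=35 D=32 E=29] open={R10,R11,R4,R5,R6,R7,R8}
Step 16: reserve R12 B 6 -> on_hand[A=32 B=39 C=43 D=42 E=34] avail[A=32 B=27 C=35 D=32 E=29] open={R10,R11,R12,R4,R5,R6,R7,R8}
Step 17: cancel R4 -> on_hand[A=32 B=39 C=43 D=42 E=34] avail[A=32 B=28 C=35 D=32 E=29] open={R10,R11,R12,R5,R6,R7,R8}
Step 18: reserve R13 A 4 -> on_hand[A=32 B=39 C=43 D=42 E=34] avail[A=28 B=28 C=35 D=32 E=29] open={R10,R11,R12,R13,R5,R6,R7,R8}
Step 19: reserve R14 B 6 -> on_hand[A=32 B=39 C=43 D=42 E=34] avail[A=28 B=22 C=35 D=32 E=29] open={R10,R11,R12,R13,R14,R5,R6,R7,R8}
Step 20: reserve R15 B 1 -> on_hand[A=32 B=39 C=43 D=42 E=34] avail[A=28 B=21 C=35 D=32 E=29] open={R10,R11,R12,R13,R14,R15,R5,R6,R7,R8}
Step 21: reserve R16 E 8 -> on_hand[A=32 B=39 C=43 D=42 E=34] avail[A=28 B=21 C=35 D=32 E=21] open={R10,R11,R12,R13,R14,R15,R16,R5,R6,R7,R8}

Answer: A: 28
B: 21
C: 35
D: 32
E: 21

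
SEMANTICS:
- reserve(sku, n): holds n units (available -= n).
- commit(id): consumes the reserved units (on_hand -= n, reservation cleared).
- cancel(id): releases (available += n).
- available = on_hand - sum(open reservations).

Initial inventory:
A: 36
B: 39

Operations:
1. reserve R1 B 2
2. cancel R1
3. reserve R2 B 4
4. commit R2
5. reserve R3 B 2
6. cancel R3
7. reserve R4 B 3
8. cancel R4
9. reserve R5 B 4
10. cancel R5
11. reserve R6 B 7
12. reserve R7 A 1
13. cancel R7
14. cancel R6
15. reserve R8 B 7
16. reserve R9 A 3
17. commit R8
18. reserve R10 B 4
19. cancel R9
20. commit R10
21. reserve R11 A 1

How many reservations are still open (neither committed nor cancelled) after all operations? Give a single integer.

Answer: 1

Derivation:
Step 1: reserve R1 B 2 -> on_hand[A=36 B=39] avail[A=36 B=37] open={R1}
Step 2: cancel R1 -> on_hand[A=36 B=39] avail[A=36 B=39] open={}
Step 3: reserve R2 B 4 -> on_hand[A=36 B=39] avail[A=36 B=35] open={R2}
Step 4: commit R2 -> on_hand[A=36 B=35] avail[A=36 B=35] open={}
Step 5: reserve R3 B 2 -> on_hand[A=36 B=35] avail[A=36 B=33] open={R3}
Step 6: cancel R3 -> on_hand[A=36 B=35] avail[A=36 B=35] open={}
Step 7: reserve R4 B 3 -> on_hand[A=36 B=35] avail[A=36 B=32] open={R4}
Step 8: cancel R4 -> on_hand[A=36 B=35] avail[A=36 B=35] open={}
Step 9: reserve R5 B 4 -> on_hand[A=36 B=35] avail[A=36 B=31] open={R5}
Step 10: cancel R5 -> on_hand[A=36 B=35] avail[A=36 B=35] open={}
Step 11: reserve R6 B 7 -> on_hand[A=36 B=35] avail[A=36 B=28] open={R6}
Step 12: reserve R7 A 1 -> on_hand[A=36 B=35] avail[A=35 B=28] open={R6,R7}
Step 13: cancel R7 -> on_hand[A=36 B=35] avail[A=36 B=28] open={R6}
Step 14: cancel R6 -> on_hand[A=36 B=35] avail[A=36 B=35] open={}
Step 15: reserve R8 B 7 -> on_hand[A=36 B=35] avail[A=36 B=28] open={R8}
Step 16: reserve R9 A 3 -> on_hand[A=36 B=35] avail[A=33 B=28] open={R8,R9}
Step 17: commit R8 -> on_hand[A=36 B=28] avail[A=33 B=28] open={R9}
Step 18: reserve R10 B 4 -> on_hand[A=36 B=28] avail[A=33 B=24] open={R10,R9}
Step 19: cancel R9 -> on_hand[A=36 B=28] avail[A=36 B=24] open={R10}
Step 20: commit R10 -> on_hand[A=36 B=24] avail[A=36 B=24] open={}
Step 21: reserve R11 A 1 -> on_hand[A=36 B=24] avail[A=35 B=24] open={R11}
Open reservations: ['R11'] -> 1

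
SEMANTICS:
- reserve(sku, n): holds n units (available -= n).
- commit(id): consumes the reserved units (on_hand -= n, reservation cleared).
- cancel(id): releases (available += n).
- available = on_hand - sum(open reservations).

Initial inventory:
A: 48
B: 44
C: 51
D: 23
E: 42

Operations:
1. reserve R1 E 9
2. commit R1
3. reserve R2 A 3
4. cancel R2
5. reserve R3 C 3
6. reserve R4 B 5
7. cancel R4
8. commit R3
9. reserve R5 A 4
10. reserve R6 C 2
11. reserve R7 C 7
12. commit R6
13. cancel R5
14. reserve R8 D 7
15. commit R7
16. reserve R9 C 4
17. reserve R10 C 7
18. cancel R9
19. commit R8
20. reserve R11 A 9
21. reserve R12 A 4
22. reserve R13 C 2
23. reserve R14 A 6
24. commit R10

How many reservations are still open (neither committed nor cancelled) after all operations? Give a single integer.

Step 1: reserve R1 E 9 -> on_hand[A=48 B=44 C=51 D=23 E=42] avail[A=48 B=44 C=51 D=23 E=33] open={R1}
Step 2: commit R1 -> on_hand[A=48 B=44 C=51 D=23 E=33] avail[A=48 B=44 C=51 D=23 E=33] open={}
Step 3: reserve R2 A 3 -> on_hand[A=48 B=44 C=51 D=23 E=33] avail[A=45 B=44 C=51 D=23 E=33] open={R2}
Step 4: cancel R2 -> on_hand[A=48 B=44 C=51 D=23 E=33] avail[A=48 B=44 C=51 D=23 E=33] open={}
Step 5: reserve R3 C 3 -> on_hand[A=48 B=44 C=51 D=23 E=33] avail[A=48 B=44 C=48 D=23 E=33] open={R3}
Step 6: reserve R4 B 5 -> on_hand[A=48 B=44 C=51 D=23 E=33] avail[A=48 B=39 C=48 D=23 E=33] open={R3,R4}
Step 7: cancel R4 -> on_hand[A=48 B=44 C=51 D=23 E=33] avail[A=48 B=44 C=48 D=23 E=33] open={R3}
Step 8: commit R3 -> on_hand[A=48 B=44 C=48 D=23 E=33] avail[A=48 B=44 C=48 D=23 E=33] open={}
Step 9: reserve R5 A 4 -> on_hand[A=48 B=44 C=48 D=23 E=33] avail[A=44 B=44 C=48 D=23 E=33] open={R5}
Step 10: reserve R6 C 2 -> on_hand[A=48 B=44 C=48 D=23 E=33] avail[A=44 B=44 C=46 D=23 E=33] open={R5,R6}
Step 11: reserve R7 C 7 -> on_hand[A=48 B=44 C=48 D=23 E=33] avail[A=44 B=44 C=39 D=23 E=33] open={R5,R6,R7}
Step 12: commit R6 -> on_hand[A=48 B=44 C=46 D=23 E=33] avail[A=44 B=44 C=39 D=23 E=33] open={R5,R7}
Step 13: cancel R5 -> on_hand[A=48 B=44 C=46 D=23 E=33] avail[A=48 B=44 C=39 D=23 E=33] open={R7}
Step 14: reserve R8 D 7 -> on_hand[A=48 B=44 C=46 D=23 E=33] avail[A=48 B=44 C=39 D=16 E=33] open={R7,R8}
Step 15: commit R7 -> on_hand[A=48 B=44 C=39 D=23 E=33] avail[A=48 B=44 C=39 D=16 E=33] open={R8}
Step 16: reserve R9 C 4 -> on_hand[A=48 B=44 C=39 D=23 E=33] avail[A=48 B=44 C=35 D=16 E=33] open={R8,R9}
Step 17: reserve R10 C 7 -> on_hand[A=48 B=44 C=39 D=23 E=33] avail[A=48 B=44 C=28 D=16 E=33] open={R10,R8,R9}
Step 18: cancel R9 -> on_hand[A=48 B=44 C=39 D=23 E=33] avail[A=48 B=44 C=32 D=16 E=33] open={R10,R8}
Step 19: commit R8 -> on_hand[A=48 B=44 C=39 D=16 E=33] avail[A=48 B=44 C=32 D=16 E=33] open={R10}
Step 20: reserve R11 A 9 -> on_hand[A=48 B=44 C=39 D=16 E=33] avail[A=39 B=44 C=32 D=16 E=33] open={R10,R11}
Step 21: reserve R12 A 4 -> on_hand[A=48 B=44 C=39 D=16 E=33] avail[A=35 B=44 C=32 D=16 E=33] open={R10,R11,R12}
Step 22: reserve R13 C 2 -> on_hand[A=48 B=44 C=39 D=16 E=33] avail[A=35 B=44 C=30 D=16 E=33] open={R10,R11,R12,R13}
Step 23: reserve R14 A 6 -> on_hand[A=48 B=44 C=39 D=16 E=33] avail[A=29 B=44 C=30 D=16 E=33] open={R10,R11,R12,R13,R14}
Step 24: commit R10 -> on_hand[A=48 B=44 C=32 D=16 E=33] avail[A=29 B=44 C=30 D=16 E=33] open={R11,R12,R13,R14}
Open reservations: ['R11', 'R12', 'R13', 'R14'] -> 4

Answer: 4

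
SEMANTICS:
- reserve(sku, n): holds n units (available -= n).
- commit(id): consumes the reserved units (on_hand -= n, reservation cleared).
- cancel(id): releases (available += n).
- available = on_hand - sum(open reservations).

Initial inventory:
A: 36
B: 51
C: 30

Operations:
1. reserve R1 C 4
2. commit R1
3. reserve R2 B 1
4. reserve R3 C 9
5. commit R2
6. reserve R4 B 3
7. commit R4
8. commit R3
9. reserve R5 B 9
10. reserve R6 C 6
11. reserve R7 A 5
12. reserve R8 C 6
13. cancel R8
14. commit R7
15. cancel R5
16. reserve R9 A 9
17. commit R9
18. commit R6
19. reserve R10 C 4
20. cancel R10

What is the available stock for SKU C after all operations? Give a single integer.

Answer: 11

Derivation:
Step 1: reserve R1 C 4 -> on_hand[A=36 B=51 C=30] avail[A=36 B=51 C=26] open={R1}
Step 2: commit R1 -> on_hand[A=36 B=51 C=26] avail[A=36 B=51 C=26] open={}
Step 3: reserve R2 B 1 -> on_hand[A=36 B=51 C=26] avail[A=36 B=50 C=26] open={R2}
Step 4: reserve R3 C 9 -> on_hand[A=36 B=51 C=26] avail[A=36 B=50 C=17] open={R2,R3}
Step 5: commit R2 -> on_hand[A=36 B=50 C=26] avail[A=36 B=50 C=17] open={R3}
Step 6: reserve R4 B 3 -> on_hand[A=36 B=50 C=26] avail[A=36 B=47 C=17] open={R3,R4}
Step 7: commit R4 -> on_hand[A=36 B=47 C=26] avail[A=36 B=47 C=17] open={R3}
Step 8: commit R3 -> on_hand[A=36 B=47 C=17] avail[A=36 B=47 C=17] open={}
Step 9: reserve R5 B 9 -> on_hand[A=36 B=47 C=17] avail[A=36 B=38 C=17] open={R5}
Step 10: reserve R6 C 6 -> on_hand[A=36 B=47 C=17] avail[A=36 B=38 C=11] open={R5,R6}
Step 11: reserve R7 A 5 -> on_hand[A=36 B=47 C=17] avail[A=31 B=38 C=11] open={R5,R6,R7}
Step 12: reserve R8 C 6 -> on_hand[A=36 B=47 C=17] avail[A=31 B=38 C=5] open={R5,R6,R7,R8}
Step 13: cancel R8 -> on_hand[A=36 B=47 C=17] avail[A=31 B=38 C=11] open={R5,R6,R7}
Step 14: commit R7 -> on_hand[A=31 B=47 C=17] avail[A=31 B=38 C=11] open={R5,R6}
Step 15: cancel R5 -> on_hand[A=31 B=47 C=17] avail[A=31 B=47 C=11] open={R6}
Step 16: reserve R9 A 9 -> on_hand[A=31 B=47 C=17] avail[A=22 B=47 C=11] open={R6,R9}
Step 17: commit R9 -> on_hand[A=22 B=47 C=17] avail[A=22 B=47 C=11] open={R6}
Step 18: commit R6 -> on_hand[A=22 B=47 C=11] avail[A=22 B=47 C=11] open={}
Step 19: reserve R10 C 4 -> on_hand[A=22 B=47 C=11] avail[A=22 B=47 C=7] open={R10}
Step 20: cancel R10 -> on_hand[A=22 B=47 C=11] avail[A=22 B=47 C=11] open={}
Final available[C] = 11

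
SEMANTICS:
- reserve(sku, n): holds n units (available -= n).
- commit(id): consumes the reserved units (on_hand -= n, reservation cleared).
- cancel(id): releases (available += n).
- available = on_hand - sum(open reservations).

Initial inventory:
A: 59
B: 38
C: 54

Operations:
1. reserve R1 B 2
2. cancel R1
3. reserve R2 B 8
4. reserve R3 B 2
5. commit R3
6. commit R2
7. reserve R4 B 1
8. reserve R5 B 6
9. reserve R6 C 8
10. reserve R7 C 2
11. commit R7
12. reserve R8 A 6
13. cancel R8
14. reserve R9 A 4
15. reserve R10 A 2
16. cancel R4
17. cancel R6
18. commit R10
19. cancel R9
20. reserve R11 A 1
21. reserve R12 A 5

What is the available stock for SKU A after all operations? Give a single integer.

Step 1: reserve R1 B 2 -> on_hand[A=59 B=38 C=54] avail[A=59 B=36 C=54] open={R1}
Step 2: cancel R1 -> on_hand[A=59 B=38 C=54] avail[A=59 B=38 C=54] open={}
Step 3: reserve R2 B 8 -> on_hand[A=59 B=38 C=54] avail[A=59 B=30 C=54] open={R2}
Step 4: reserve R3 B 2 -> on_hand[A=59 B=38 C=54] avail[A=59 B=28 C=54] open={R2,R3}
Step 5: commit R3 -> on_hand[A=59 B=36 C=54] avail[A=59 B=28 C=54] open={R2}
Step 6: commit R2 -> on_hand[A=59 B=28 C=54] avail[A=59 B=28 C=54] open={}
Step 7: reserve R4 B 1 -> on_hand[A=59 B=28 C=54] avail[A=59 B=27 C=54] open={R4}
Step 8: reserve R5 B 6 -> on_hand[A=59 B=28 C=54] avail[A=59 B=21 C=54] open={R4,R5}
Step 9: reserve R6 C 8 -> on_hand[A=59 B=28 C=54] avail[A=59 B=21 C=46] open={R4,R5,R6}
Step 10: reserve R7 C 2 -> on_hand[A=59 B=28 C=54] avail[A=59 B=21 C=44] open={R4,R5,R6,R7}
Step 11: commit R7 -> on_hand[A=59 B=28 C=52] avail[A=59 B=21 C=44] open={R4,R5,R6}
Step 12: reserve R8 A 6 -> on_hand[A=59 B=28 C=52] avail[A=53 B=21 C=44] open={R4,R5,R6,R8}
Step 13: cancel R8 -> on_hand[A=59 B=28 C=52] avail[A=59 B=21 C=44] open={R4,R5,R6}
Step 14: reserve R9 A 4 -> on_hand[A=59 B=28 C=52] avail[A=55 B=21 C=44] open={R4,R5,R6,R9}
Step 15: reserve R10 A 2 -> on_hand[A=59 B=28 C=52] avail[A=53 B=21 C=44] open={R10,R4,R5,R6,R9}
Step 16: cancel R4 -> on_hand[A=59 B=28 C=52] avail[A=53 B=22 C=44] open={R10,R5,R6,R9}
Step 17: cancel R6 -> on_hand[A=59 B=28 C=52] avail[A=53 B=22 C=52] open={R10,R5,R9}
Step 18: commit R10 -> on_hand[A=57 B=28 C=52] avail[A=53 B=22 C=52] open={R5,R9}
Step 19: cancel R9 -> on_hand[A=57 B=28 C=52] avail[A=57 B=22 C=52] open={R5}
Step 20: reserve R11 A 1 -> on_hand[A=57 B=28 C=52] avail[A=56 B=22 C=52] open={R11,R5}
Step 21: reserve R12 A 5 -> on_hand[A=57 B=28 C=52] avail[A=51 B=22 C=52] open={R11,R12,R5}
Final available[A] = 51

Answer: 51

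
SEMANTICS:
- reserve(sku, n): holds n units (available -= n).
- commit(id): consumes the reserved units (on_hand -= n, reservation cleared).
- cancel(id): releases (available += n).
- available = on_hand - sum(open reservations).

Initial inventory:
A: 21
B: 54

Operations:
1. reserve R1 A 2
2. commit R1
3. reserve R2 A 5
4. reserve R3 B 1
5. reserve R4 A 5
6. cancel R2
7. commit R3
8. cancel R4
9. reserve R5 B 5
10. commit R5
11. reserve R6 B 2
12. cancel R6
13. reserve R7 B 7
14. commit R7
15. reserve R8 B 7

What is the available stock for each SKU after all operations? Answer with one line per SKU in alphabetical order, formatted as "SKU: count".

Step 1: reserve R1 A 2 -> on_hand[A=21 B=54] avail[A=19 B=54] open={R1}
Step 2: commit R1 -> on_hand[A=19 B=54] avail[A=19 B=54] open={}
Step 3: reserve R2 A 5 -> on_hand[A=19 B=54] avail[A=14 B=54] open={R2}
Step 4: reserve R3 B 1 -> on_hand[A=19 B=54] avail[A=14 B=53] open={R2,R3}
Step 5: reserve R4 A 5 -> on_hand[A=19 B=54] avail[A=9 B=53] open={R2,R3,R4}
Step 6: cancel R2 -> on_hand[A=19 B=54] avail[A=14 B=53] open={R3,R4}
Step 7: commit R3 -> on_hand[A=19 B=53] avail[A=14 B=53] open={R4}
Step 8: cancel R4 -> on_hand[A=19 B=53] avail[A=19 B=53] open={}
Step 9: reserve R5 B 5 -> on_hand[A=19 B=53] avail[A=19 B=48] open={R5}
Step 10: commit R5 -> on_hand[A=19 B=48] avail[A=19 B=48] open={}
Step 11: reserve R6 B 2 -> on_hand[A=19 B=48] avail[A=19 B=46] open={R6}
Step 12: cancel R6 -> on_hand[A=19 B=48] avail[A=19 B=48] open={}
Step 13: reserve R7 B 7 -> on_hand[A=19 B=48] avail[A=19 B=41] open={R7}
Step 14: commit R7 -> on_hand[A=19 B=41] avail[A=19 B=41] open={}
Step 15: reserve R8 B 7 -> on_hand[A=19 B=41] avail[A=19 B=34] open={R8}

Answer: A: 19
B: 34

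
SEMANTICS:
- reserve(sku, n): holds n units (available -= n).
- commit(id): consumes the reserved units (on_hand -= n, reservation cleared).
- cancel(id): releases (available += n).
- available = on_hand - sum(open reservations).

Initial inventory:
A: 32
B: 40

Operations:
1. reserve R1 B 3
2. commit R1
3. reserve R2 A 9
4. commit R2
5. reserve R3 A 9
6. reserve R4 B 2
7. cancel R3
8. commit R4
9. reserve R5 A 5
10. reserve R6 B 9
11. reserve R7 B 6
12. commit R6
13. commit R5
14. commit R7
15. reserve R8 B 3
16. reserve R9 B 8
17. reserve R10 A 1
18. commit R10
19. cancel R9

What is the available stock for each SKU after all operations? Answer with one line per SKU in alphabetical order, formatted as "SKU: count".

Step 1: reserve R1 B 3 -> on_hand[A=32 B=40] avail[A=32 B=37] open={R1}
Step 2: commit R1 -> on_hand[A=32 B=37] avail[A=32 B=37] open={}
Step 3: reserve R2 A 9 -> on_hand[A=32 B=37] avail[A=23 B=37] open={R2}
Step 4: commit R2 -> on_hand[A=23 B=37] avail[A=23 B=37] open={}
Step 5: reserve R3 A 9 -> on_hand[A=23 B=37] avail[A=14 B=37] open={R3}
Step 6: reserve R4 B 2 -> on_hand[A=23 B=37] avail[A=14 B=35] open={R3,R4}
Step 7: cancel R3 -> on_hand[A=23 B=37] avail[A=23 B=35] open={R4}
Step 8: commit R4 -> on_hand[A=23 B=35] avail[A=23 B=35] open={}
Step 9: reserve R5 A 5 -> on_hand[A=23 B=35] avail[A=18 B=35] open={R5}
Step 10: reserve R6 B 9 -> on_hand[A=23 B=35] avail[A=18 B=26] open={R5,R6}
Step 11: reserve R7 B 6 -> on_hand[A=23 B=35] avail[A=18 B=20] open={R5,R6,R7}
Step 12: commit R6 -> on_hand[A=23 B=26] avail[A=18 B=20] open={R5,R7}
Step 13: commit R5 -> on_hand[A=18 B=26] avail[A=18 B=20] open={R7}
Step 14: commit R7 -> on_hand[A=18 B=20] avail[A=18 B=20] open={}
Step 15: reserve R8 B 3 -> on_hand[A=18 B=20] avail[A=18 B=17] open={R8}
Step 16: reserve R9 B 8 -> on_hand[A=18 B=20] avail[A=18 B=9] open={R8,R9}
Step 17: reserve R10 A 1 -> on_hand[A=18 B=20] avail[A=17 B=9] open={R10,R8,R9}
Step 18: commit R10 -> on_hand[A=17 B=20] avail[A=17 B=9] open={R8,R9}
Step 19: cancel R9 -> on_hand[A=17 B=20] avail[A=17 B=17] open={R8}

Answer: A: 17
B: 17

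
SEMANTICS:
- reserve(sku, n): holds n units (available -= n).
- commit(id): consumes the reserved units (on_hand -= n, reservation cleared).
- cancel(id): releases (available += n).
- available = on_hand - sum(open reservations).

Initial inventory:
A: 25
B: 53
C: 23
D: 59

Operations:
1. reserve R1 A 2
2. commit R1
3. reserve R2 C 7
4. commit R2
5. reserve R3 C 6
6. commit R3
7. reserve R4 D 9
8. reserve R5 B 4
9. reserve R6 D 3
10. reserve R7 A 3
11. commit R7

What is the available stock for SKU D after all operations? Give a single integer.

Step 1: reserve R1 A 2 -> on_hand[A=25 B=53 C=23 D=59] avail[A=23 B=53 C=23 D=59] open={R1}
Step 2: commit R1 -> on_hand[A=23 B=53 C=23 D=59] avail[A=23 B=53 C=23 D=59] open={}
Step 3: reserve R2 C 7 -> on_hand[A=23 B=53 C=23 D=59] avail[A=23 B=53 C=16 D=59] open={R2}
Step 4: commit R2 -> on_hand[A=23 B=53 C=16 D=59] avail[A=23 B=53 C=16 D=59] open={}
Step 5: reserve R3 C 6 -> on_hand[A=23 B=53 C=16 D=59] avail[A=23 B=53 C=10 D=59] open={R3}
Step 6: commit R3 -> on_hand[A=23 B=53 C=10 D=59] avail[A=23 B=53 C=10 D=59] open={}
Step 7: reserve R4 D 9 -> on_hand[A=23 B=53 C=10 D=59] avail[A=23 B=53 C=10 D=50] open={R4}
Step 8: reserve R5 B 4 -> on_hand[A=23 B=53 C=10 D=59] avail[A=23 B=49 C=10 D=50] open={R4,R5}
Step 9: reserve R6 D 3 -> on_hand[A=23 B=53 C=10 D=59] avail[A=23 B=49 C=10 D=47] open={R4,R5,R6}
Step 10: reserve R7 A 3 -> on_hand[A=23 B=53 C=10 D=59] avail[A=20 B=49 C=10 D=47] open={R4,R5,R6,R7}
Step 11: commit R7 -> on_hand[A=20 B=53 C=10 D=59] avail[A=20 B=49 C=10 D=47] open={R4,R5,R6}
Final available[D] = 47

Answer: 47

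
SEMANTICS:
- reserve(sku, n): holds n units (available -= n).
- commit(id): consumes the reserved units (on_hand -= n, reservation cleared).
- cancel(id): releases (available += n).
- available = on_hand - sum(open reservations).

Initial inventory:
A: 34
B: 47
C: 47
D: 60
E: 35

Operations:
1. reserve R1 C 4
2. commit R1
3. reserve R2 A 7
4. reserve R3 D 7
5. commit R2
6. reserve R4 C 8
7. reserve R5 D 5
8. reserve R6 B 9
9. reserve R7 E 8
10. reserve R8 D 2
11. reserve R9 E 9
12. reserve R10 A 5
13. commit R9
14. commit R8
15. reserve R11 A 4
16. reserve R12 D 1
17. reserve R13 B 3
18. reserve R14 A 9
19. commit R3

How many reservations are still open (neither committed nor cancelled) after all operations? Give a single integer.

Step 1: reserve R1 C 4 -> on_hand[A=34 B=47 C=47 D=60 E=35] avail[A=34 B=47 C=43 D=60 E=35] open={R1}
Step 2: commit R1 -> on_hand[A=34 B=47 C=43 D=60 E=35] avail[A=34 B=47 C=43 D=60 E=35] open={}
Step 3: reserve R2 A 7 -> on_hand[A=34 B=47 C=43 D=60 E=35] avail[A=27 B=47 C=43 D=60 E=35] open={R2}
Step 4: reserve R3 D 7 -> on_hand[A=34 B=47 C=43 D=60 E=35] avail[A=27 B=47 C=43 D=53 E=35] open={R2,R3}
Step 5: commit R2 -> on_hand[A=27 B=47 C=43 D=60 E=35] avail[A=27 B=47 C=43 D=53 E=35] open={R3}
Step 6: reserve R4 C 8 -> on_hand[A=27 B=47 C=43 D=60 E=35] avail[A=27 B=47 C=35 D=53 E=35] open={R3,R4}
Step 7: reserve R5 D 5 -> on_hand[A=27 B=47 C=43 D=60 E=35] avail[A=27 B=47 C=35 D=48 E=35] open={R3,R4,R5}
Step 8: reserve R6 B 9 -> on_hand[A=27 B=47 C=43 D=60 E=35] avail[A=27 B=38 C=35 D=48 E=35] open={R3,R4,R5,R6}
Step 9: reserve R7 E 8 -> on_hand[A=27 B=47 C=43 D=60 E=35] avail[A=27 B=38 C=35 D=48 E=27] open={R3,R4,R5,R6,R7}
Step 10: reserve R8 D 2 -> on_hand[A=27 B=47 C=43 D=60 E=35] avail[A=27 B=38 C=35 D=46 E=27] open={R3,R4,R5,R6,R7,R8}
Step 11: reserve R9 E 9 -> on_hand[A=27 B=47 C=43 D=60 E=35] avail[A=27 B=38 C=35 D=46 E=18] open={R3,R4,R5,R6,R7,R8,R9}
Step 12: reserve R10 A 5 -> on_hand[A=27 B=47 C=43 D=60 E=35] avail[A=22 B=38 C=35 D=46 E=18] open={R10,R3,R4,R5,R6,R7,R8,R9}
Step 13: commit R9 -> on_hand[A=27 B=47 C=43 D=60 E=26] avail[A=22 B=38 C=35 D=46 E=18] open={R10,R3,R4,R5,R6,R7,R8}
Step 14: commit R8 -> on_hand[A=27 B=47 C=43 D=58 E=26] avail[A=22 B=38 C=35 D=46 E=18] open={R10,R3,R4,R5,R6,R7}
Step 15: reserve R11 A 4 -> on_hand[A=27 B=47 C=43 D=58 E=26] avail[A=18 B=38 C=35 D=46 E=18] open={R10,R11,R3,R4,R5,R6,R7}
Step 16: reserve R12 D 1 -> on_hand[A=27 B=47 C=43 D=58 E=26] avail[A=18 B=38 C=35 D=45 E=18] open={R10,R11,R12,R3,R4,R5,R6,R7}
Step 17: reserve R13 B 3 -> on_hand[A=27 B=47 C=43 D=58 E=26] avail[A=18 B=35 C=35 D=45 E=18] open={R10,R11,R12,R13,R3,R4,R5,R6,R7}
Step 18: reserve R14 A 9 -> on_hand[A=27 B=47 C=43 D=58 E=26] avail[A=9 B=35 C=35 D=45 E=18] open={R10,R11,R12,R13,R14,R3,R4,R5,R6,R7}
Step 19: commit R3 -> on_hand[A=27 B=47 C=43 D=51 E=26] avail[A=9 B=35 C=35 D=45 E=18] open={R10,R11,R12,R13,R14,R4,R5,R6,R7}
Open reservations: ['R10', 'R11', 'R12', 'R13', 'R14', 'R4', 'R5', 'R6', 'R7'] -> 9

Answer: 9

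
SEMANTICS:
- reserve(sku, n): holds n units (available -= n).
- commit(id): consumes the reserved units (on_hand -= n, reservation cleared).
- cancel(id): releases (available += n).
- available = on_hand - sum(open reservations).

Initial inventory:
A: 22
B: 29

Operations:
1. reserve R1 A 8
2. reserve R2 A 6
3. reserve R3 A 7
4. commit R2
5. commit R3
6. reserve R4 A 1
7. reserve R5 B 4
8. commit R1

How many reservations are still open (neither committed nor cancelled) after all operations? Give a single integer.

Answer: 2

Derivation:
Step 1: reserve R1 A 8 -> on_hand[A=22 B=29] avail[A=14 B=29] open={R1}
Step 2: reserve R2 A 6 -> on_hand[A=22 B=29] avail[A=8 B=29] open={R1,R2}
Step 3: reserve R3 A 7 -> on_hand[A=22 B=29] avail[A=1 B=29] open={R1,R2,R3}
Step 4: commit R2 -> on_hand[A=16 B=29] avail[A=1 B=29] open={R1,R3}
Step 5: commit R3 -> on_hand[A=9 B=29] avail[A=1 B=29] open={R1}
Step 6: reserve R4 A 1 -> on_hand[A=9 B=29] avail[A=0 B=29] open={R1,R4}
Step 7: reserve R5 B 4 -> on_hand[A=9 B=29] avail[A=0 B=25] open={R1,R4,R5}
Step 8: commit R1 -> on_hand[A=1 B=29] avail[A=0 B=25] open={R4,R5}
Open reservations: ['R4', 'R5'] -> 2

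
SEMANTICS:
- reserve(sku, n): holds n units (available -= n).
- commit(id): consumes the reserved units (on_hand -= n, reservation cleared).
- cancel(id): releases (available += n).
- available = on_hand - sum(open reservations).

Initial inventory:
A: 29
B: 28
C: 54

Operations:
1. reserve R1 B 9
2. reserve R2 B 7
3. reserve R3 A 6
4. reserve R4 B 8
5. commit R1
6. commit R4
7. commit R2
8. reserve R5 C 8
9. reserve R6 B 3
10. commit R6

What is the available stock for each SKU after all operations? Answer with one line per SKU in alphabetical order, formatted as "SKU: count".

Answer: A: 23
B: 1
C: 46

Derivation:
Step 1: reserve R1 B 9 -> on_hand[A=29 B=28 C=54] avail[A=29 B=19 C=54] open={R1}
Step 2: reserve R2 B 7 -> on_hand[A=29 B=28 C=54] avail[A=29 B=12 C=54] open={R1,R2}
Step 3: reserve R3 A 6 -> on_hand[A=29 B=28 C=54] avail[A=23 B=12 C=54] open={R1,R2,R3}
Step 4: reserve R4 B 8 -> on_hand[A=29 B=28 C=54] avail[A=23 B=4 C=54] open={R1,R2,R3,R4}
Step 5: commit R1 -> on_hand[A=29 B=19 C=54] avail[A=23 B=4 C=54] open={R2,R3,R4}
Step 6: commit R4 -> on_hand[A=29 B=11 C=54] avail[A=23 B=4 C=54] open={R2,R3}
Step 7: commit R2 -> on_hand[A=29 B=4 C=54] avail[A=23 B=4 C=54] open={R3}
Step 8: reserve R5 C 8 -> on_hand[A=29 B=4 C=54] avail[A=23 B=4 C=46] open={R3,R5}
Step 9: reserve R6 B 3 -> on_hand[A=29 B=4 C=54] avail[A=23 B=1 C=46] open={R3,R5,R6}
Step 10: commit R6 -> on_hand[A=29 B=1 C=54] avail[A=23 B=1 C=46] open={R3,R5}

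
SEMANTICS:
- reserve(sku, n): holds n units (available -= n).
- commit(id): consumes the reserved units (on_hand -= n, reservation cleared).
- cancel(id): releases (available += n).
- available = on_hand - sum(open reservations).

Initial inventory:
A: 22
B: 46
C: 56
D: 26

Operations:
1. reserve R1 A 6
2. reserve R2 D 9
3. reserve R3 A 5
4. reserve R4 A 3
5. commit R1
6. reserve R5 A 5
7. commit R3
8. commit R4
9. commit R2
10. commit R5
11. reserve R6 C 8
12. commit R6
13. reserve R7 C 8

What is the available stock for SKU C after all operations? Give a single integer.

Step 1: reserve R1 A 6 -> on_hand[A=22 B=46 C=56 D=26] avail[A=16 B=46 C=56 D=26] open={R1}
Step 2: reserve R2 D 9 -> on_hand[A=22 B=46 C=56 D=26] avail[A=16 B=46 C=56 D=17] open={R1,R2}
Step 3: reserve R3 A 5 -> on_hand[A=22 B=46 C=56 D=26] avail[A=11 B=46 C=56 D=17] open={R1,R2,R3}
Step 4: reserve R4 A 3 -> on_hand[A=22 B=46 C=56 D=26] avail[A=8 B=46 C=56 D=17] open={R1,R2,R3,R4}
Step 5: commit R1 -> on_hand[A=16 B=46 C=56 D=26] avail[A=8 B=46 C=56 D=17] open={R2,R3,R4}
Step 6: reserve R5 A 5 -> on_hand[A=16 B=46 C=56 D=26] avail[A=3 B=46 C=56 D=17] open={R2,R3,R4,R5}
Step 7: commit R3 -> on_hand[A=11 B=46 C=56 D=26] avail[A=3 B=46 C=56 D=17] open={R2,R4,R5}
Step 8: commit R4 -> on_hand[A=8 B=46 C=56 D=26] avail[A=3 B=46 C=56 D=17] open={R2,R5}
Step 9: commit R2 -> on_hand[A=8 B=46 C=56 D=17] avail[A=3 B=46 C=56 D=17] open={R5}
Step 10: commit R5 -> on_hand[A=3 B=46 C=56 D=17] avail[A=3 B=46 C=56 D=17] open={}
Step 11: reserve R6 C 8 -> on_hand[A=3 B=46 C=56 D=17] avail[A=3 B=46 C=48 D=17] open={R6}
Step 12: commit R6 -> on_hand[A=3 B=46 C=48 D=17] avail[A=3 B=46 C=48 D=17] open={}
Step 13: reserve R7 C 8 -> on_hand[A=3 B=46 C=48 D=17] avail[A=3 B=46 C=40 D=17] open={R7}
Final available[C] = 40

Answer: 40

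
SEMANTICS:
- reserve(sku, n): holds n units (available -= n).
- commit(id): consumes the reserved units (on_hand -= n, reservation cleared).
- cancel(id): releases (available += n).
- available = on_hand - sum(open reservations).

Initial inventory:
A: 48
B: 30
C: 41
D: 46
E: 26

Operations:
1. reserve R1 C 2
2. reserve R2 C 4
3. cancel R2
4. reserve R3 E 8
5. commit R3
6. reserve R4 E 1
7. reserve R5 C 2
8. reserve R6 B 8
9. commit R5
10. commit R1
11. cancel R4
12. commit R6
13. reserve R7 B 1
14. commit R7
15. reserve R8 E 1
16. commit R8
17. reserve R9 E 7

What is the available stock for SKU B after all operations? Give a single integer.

Step 1: reserve R1 C 2 -> on_hand[A=48 B=30 C=41 D=46 E=26] avail[A=48 B=30 C=39 D=46 E=26] open={R1}
Step 2: reserve R2 C 4 -> on_hand[A=48 B=30 C=41 D=46 E=26] avail[A=48 B=30 C=35 D=46 E=26] open={R1,R2}
Step 3: cancel R2 -> on_hand[A=48 B=30 C=41 D=46 E=26] avail[A=48 B=30 C=39 D=46 E=26] open={R1}
Step 4: reserve R3 E 8 -> on_hand[A=48 B=30 C=41 D=46 E=26] avail[A=48 B=30 C=39 D=46 E=18] open={R1,R3}
Step 5: commit R3 -> on_hand[A=48 B=30 C=41 D=46 E=18] avail[A=48 B=30 C=39 D=46 E=18] open={R1}
Step 6: reserve R4 E 1 -> on_hand[A=48 B=30 C=41 D=46 E=18] avail[A=48 B=30 C=39 D=46 E=17] open={R1,R4}
Step 7: reserve R5 C 2 -> on_hand[A=48 B=30 C=41 D=46 E=18] avail[A=48 B=30 C=37 D=46 E=17] open={R1,R4,R5}
Step 8: reserve R6 B 8 -> on_hand[A=48 B=30 C=41 D=46 E=18] avail[A=48 B=22 C=37 D=46 E=17] open={R1,R4,R5,R6}
Step 9: commit R5 -> on_hand[A=48 B=30 C=39 D=46 E=18] avail[A=48 B=22 C=37 D=46 E=17] open={R1,R4,R6}
Step 10: commit R1 -> on_hand[A=48 B=30 C=37 D=46 E=18] avail[A=48 B=22 C=37 D=46 E=17] open={R4,R6}
Step 11: cancel R4 -> on_hand[A=48 B=30 C=37 D=46 E=18] avail[A=48 B=22 C=37 D=46 E=18] open={R6}
Step 12: commit R6 -> on_hand[A=48 B=22 C=37 D=46 E=18] avail[A=48 B=22 C=37 D=46 E=18] open={}
Step 13: reserve R7 B 1 -> on_hand[A=48 B=22 C=37 D=46 E=18] avail[A=48 B=21 C=37 D=46 E=18] open={R7}
Step 14: commit R7 -> on_hand[A=48 B=21 C=37 D=46 E=18] avail[A=48 B=21 C=37 D=46 E=18] open={}
Step 15: reserve R8 E 1 -> on_hand[A=48 B=21 C=37 D=46 E=18] avail[A=48 B=21 C=37 D=46 E=17] open={R8}
Step 16: commit R8 -> on_hand[A=48 B=21 C=37 D=46 E=17] avail[A=48 B=21 C=37 D=46 E=17] open={}
Step 17: reserve R9 E 7 -> on_hand[A=48 B=21 C=37 D=46 E=17] avail[A=48 B=21 C=37 D=46 E=10] open={R9}
Final available[B] = 21

Answer: 21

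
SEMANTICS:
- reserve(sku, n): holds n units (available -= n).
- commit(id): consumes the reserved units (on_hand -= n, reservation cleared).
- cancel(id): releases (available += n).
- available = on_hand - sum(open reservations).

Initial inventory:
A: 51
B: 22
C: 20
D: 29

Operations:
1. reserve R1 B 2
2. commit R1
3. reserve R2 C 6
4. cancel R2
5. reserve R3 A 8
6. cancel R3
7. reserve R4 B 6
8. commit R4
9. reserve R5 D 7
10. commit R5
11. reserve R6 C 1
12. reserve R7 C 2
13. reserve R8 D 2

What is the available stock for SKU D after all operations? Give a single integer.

Answer: 20

Derivation:
Step 1: reserve R1 B 2 -> on_hand[A=51 B=22 C=20 D=29] avail[A=51 B=20 C=20 D=29] open={R1}
Step 2: commit R1 -> on_hand[A=51 B=20 C=20 D=29] avail[A=51 B=20 C=20 D=29] open={}
Step 3: reserve R2 C 6 -> on_hand[A=51 B=20 C=20 D=29] avail[A=51 B=20 C=14 D=29] open={R2}
Step 4: cancel R2 -> on_hand[A=51 B=20 C=20 D=29] avail[A=51 B=20 C=20 D=29] open={}
Step 5: reserve R3 A 8 -> on_hand[A=51 B=20 C=20 D=29] avail[A=43 B=20 C=20 D=29] open={R3}
Step 6: cancel R3 -> on_hand[A=51 B=20 C=20 D=29] avail[A=51 B=20 C=20 D=29] open={}
Step 7: reserve R4 B 6 -> on_hand[A=51 B=20 C=20 D=29] avail[A=51 B=14 C=20 D=29] open={R4}
Step 8: commit R4 -> on_hand[A=51 B=14 C=20 D=29] avail[A=51 B=14 C=20 D=29] open={}
Step 9: reserve R5 D 7 -> on_hand[A=51 B=14 C=20 D=29] avail[A=51 B=14 C=20 D=22] open={R5}
Step 10: commit R5 -> on_hand[A=51 B=14 C=20 D=22] avail[A=51 B=14 C=20 D=22] open={}
Step 11: reserve R6 C 1 -> on_hand[A=51 B=14 C=20 D=22] avail[A=51 B=14 C=19 D=22] open={R6}
Step 12: reserve R7 C 2 -> on_hand[A=51 B=14 C=20 D=22] avail[A=51 B=14 C=17 D=22] open={R6,R7}
Step 13: reserve R8 D 2 -> on_hand[A=51 B=14 C=20 D=22] avail[A=51 B=14 C=17 D=20] open={R6,R7,R8}
Final available[D] = 20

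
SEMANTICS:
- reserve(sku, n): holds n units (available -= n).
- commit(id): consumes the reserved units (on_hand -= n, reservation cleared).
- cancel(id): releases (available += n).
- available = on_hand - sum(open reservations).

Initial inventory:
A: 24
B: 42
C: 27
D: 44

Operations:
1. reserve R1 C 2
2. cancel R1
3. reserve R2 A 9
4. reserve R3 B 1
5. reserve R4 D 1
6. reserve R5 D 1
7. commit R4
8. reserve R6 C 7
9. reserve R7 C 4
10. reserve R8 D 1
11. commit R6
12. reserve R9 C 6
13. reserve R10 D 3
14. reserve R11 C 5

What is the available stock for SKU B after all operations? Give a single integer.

Step 1: reserve R1 C 2 -> on_hand[A=24 B=42 C=27 D=44] avail[A=24 B=42 C=25 D=44] open={R1}
Step 2: cancel R1 -> on_hand[A=24 B=42 C=27 D=44] avail[A=24 B=42 C=27 D=44] open={}
Step 3: reserve R2 A 9 -> on_hand[A=24 B=42 C=27 D=44] avail[A=15 B=42 C=27 D=44] open={R2}
Step 4: reserve R3 B 1 -> on_hand[A=24 B=42 C=27 D=44] avail[A=15 B=41 C=27 D=44] open={R2,R3}
Step 5: reserve R4 D 1 -> on_hand[A=24 B=42 C=27 D=44] avail[A=15 B=41 C=27 D=43] open={R2,R3,R4}
Step 6: reserve R5 D 1 -> on_hand[A=24 B=42 C=27 D=44] avail[A=15 B=41 C=27 D=42] open={R2,R3,R4,R5}
Step 7: commit R4 -> on_hand[A=24 B=42 C=27 D=43] avail[A=15 B=41 C=27 D=42] open={R2,R3,R5}
Step 8: reserve R6 C 7 -> on_hand[A=24 B=42 C=27 D=43] avail[A=15 B=41 C=20 D=42] open={R2,R3,R5,R6}
Step 9: reserve R7 C 4 -> on_hand[A=24 B=42 C=27 D=43] avail[A=15 B=41 C=16 D=42] open={R2,R3,R5,R6,R7}
Step 10: reserve R8 D 1 -> on_hand[A=24 B=42 C=27 D=43] avail[A=15 B=41 C=16 D=41] open={R2,R3,R5,R6,R7,R8}
Step 11: commit R6 -> on_hand[A=24 B=42 C=20 D=43] avail[A=15 B=41 C=16 D=41] open={R2,R3,R5,R7,R8}
Step 12: reserve R9 C 6 -> on_hand[A=24 B=42 C=20 D=43] avail[A=15 B=41 C=10 D=41] open={R2,R3,R5,R7,R8,R9}
Step 13: reserve R10 D 3 -> on_hand[A=24 B=42 C=20 D=43] avail[A=15 B=41 C=10 D=38] open={R10,R2,R3,R5,R7,R8,R9}
Step 14: reserve R11 C 5 -> on_hand[A=24 B=42 C=20 D=43] avail[A=15 B=41 C=5 D=38] open={R10,R11,R2,R3,R5,R7,R8,R9}
Final available[B] = 41

Answer: 41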